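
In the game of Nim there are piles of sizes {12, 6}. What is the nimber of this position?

10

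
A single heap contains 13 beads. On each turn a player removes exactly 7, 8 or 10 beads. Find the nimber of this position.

1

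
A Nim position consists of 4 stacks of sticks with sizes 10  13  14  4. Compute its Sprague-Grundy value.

Compute the nim-sum pairwise:
10 ⊕ 13 = 7
7 ⊕ 14 = 9
9 ⊕ 4 = 13

13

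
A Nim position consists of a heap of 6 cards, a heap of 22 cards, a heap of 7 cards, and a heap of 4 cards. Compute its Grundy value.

Compute the nim-sum pairwise:
6 ⊕ 22 = 16
16 ⊕ 7 = 23
23 ⊕ 4 = 19

19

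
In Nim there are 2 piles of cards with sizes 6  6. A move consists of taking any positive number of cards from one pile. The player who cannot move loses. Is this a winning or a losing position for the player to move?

Nim-sum: 6 ⊕ 6 = 0.
The nim-sum is 0, so this is a P-position: the player to move is in a losing position under optimal play.

Losing position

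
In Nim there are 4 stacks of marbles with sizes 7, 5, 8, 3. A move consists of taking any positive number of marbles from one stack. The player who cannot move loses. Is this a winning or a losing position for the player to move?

Winning position

Bitwise XOR of the heap sizes:
  0111  (7)
  0101  (5)
  1000  (8)
  0011  (3)
  ----
  1001  (9)
The nim-sum is 9 ≠ 0, so this is an N-position: the player to move can win.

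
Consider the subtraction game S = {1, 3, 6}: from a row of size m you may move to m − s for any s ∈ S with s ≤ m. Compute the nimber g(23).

1

Compute g(0), g(1), … for moves {1, 3, 6}:
k:     0  1  2  3  4  5  6  7  8  9 10 11 12 13 14 15 16 17 18 19 20 21 22 23
g(k):  0  1  0  1  0  1  2  3  2  0  1  0  1  0  1  2  3  2  0  1  0  1  0  1
So g(23) = 1.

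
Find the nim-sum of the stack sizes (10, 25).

19

Bitwise XOR of the heap sizes:
  01010  (10)
  11001  (25)
  -----
  10011  (19)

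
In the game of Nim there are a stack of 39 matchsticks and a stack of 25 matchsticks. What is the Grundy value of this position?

Compute the nim-sum pairwise:
39 ⊕ 25 = 62

62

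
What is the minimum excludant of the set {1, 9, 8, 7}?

0

0 is not in the set, so the mex is 0.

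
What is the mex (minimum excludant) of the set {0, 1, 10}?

2

The values 0, 1 are all present; 2 is the first non-negative integer missing from the set.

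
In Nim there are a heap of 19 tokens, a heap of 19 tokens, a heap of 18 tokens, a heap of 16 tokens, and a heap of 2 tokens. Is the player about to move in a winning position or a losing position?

Losing position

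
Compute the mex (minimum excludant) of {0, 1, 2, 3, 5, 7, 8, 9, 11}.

The values 0, 1, 2, 3 are all present; 4 is the first non-negative integer missing from the set.

4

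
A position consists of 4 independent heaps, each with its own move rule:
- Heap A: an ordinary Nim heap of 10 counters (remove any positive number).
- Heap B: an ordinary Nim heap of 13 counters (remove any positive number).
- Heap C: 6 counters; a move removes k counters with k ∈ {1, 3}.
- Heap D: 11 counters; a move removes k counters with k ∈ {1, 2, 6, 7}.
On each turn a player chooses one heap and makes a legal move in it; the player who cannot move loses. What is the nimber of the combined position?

7

Heap A is a plain Nim heap of size 10, so its Grundy value is 10.
Heap B is a plain Nim heap of size 13, so its Grundy value is 13.
For heap C, compute g(0), g(1), … with moves {1, 3}:
k:     0  1  2  3  4  5  6
g(k):  0  1  0  1  0  1  0
So g(6) = 0.
Grundy values for heap D (subtraction set {1, 2, 6, 7}):
g(0) = mex{} = 0
g(1) = mex{0} = 1
g(2) = mex{0,1} = 2
g(3) = mex{1,2} = 0
g(4) = mex{0,2} = 1
g(5) = mex{0,1} = 2
g(6) = mex{0,1,2} = 3
g(7) = mex{0,1,2,3} = 4
g(8) = mex{1,2,3,4} = 0
g(9) = mex{0,2,4} = 1
g(10) = mex{0,1} = 2
g(11) = mex{1,2} = 0
So g(11) = 0.
By the Sprague-Grundy theorem, the Grundy value of a sum of independent games is the XOR of the component values.
Combined value = 10 ⊕ 13 ⊕ 0 ⊕ 0 = 7.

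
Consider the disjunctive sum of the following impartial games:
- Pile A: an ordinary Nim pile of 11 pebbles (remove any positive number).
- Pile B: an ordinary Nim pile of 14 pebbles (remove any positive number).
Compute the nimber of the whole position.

Pile A is a plain Nim pile of size 11, so its Grundy value is 11.
Pile B is a plain Nim pile of size 14, so its Grundy value is 14.
By the Sprague-Grundy theorem, the Grundy value of a sum of independent games is the XOR of the component values.
Combined value = 11 XOR 14 = 5.

5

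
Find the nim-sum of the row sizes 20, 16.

In binary:
  10100  (20)
  10000  (16)
  -----
  00100  (4)

4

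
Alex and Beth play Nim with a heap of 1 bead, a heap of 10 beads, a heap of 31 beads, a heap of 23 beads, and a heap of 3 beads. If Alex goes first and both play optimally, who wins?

In binary:
  00001  (1)
  01010  (10)
  11111  (31)
  10111  (23)
  00011  (3)
  -----
  00000  (0)
The nim-sum is 0, so this is a P-position: the player to move is in a losing position under optimal play; Alex is about to move from it and so loses — Beth wins.

Beth wins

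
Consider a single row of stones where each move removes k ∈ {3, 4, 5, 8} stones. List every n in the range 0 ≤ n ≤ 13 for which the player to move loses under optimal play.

0, 1, 2, 11, 12, 13

Grundy values for subtraction set {3, 4, 5, 8}:
k:     0  1  2  3  4  5  6  7  8  9 10 11 12 13
g(k):  0  0  0  1  1  1  2  2  2  3  3  0  0  0
The P-positions (g = 0) in 0..13 are 0, 1, 2, 11, 12, 13.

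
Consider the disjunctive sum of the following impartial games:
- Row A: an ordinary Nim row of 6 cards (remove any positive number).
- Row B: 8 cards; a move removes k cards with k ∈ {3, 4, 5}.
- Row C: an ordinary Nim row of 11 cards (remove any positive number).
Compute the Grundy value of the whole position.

13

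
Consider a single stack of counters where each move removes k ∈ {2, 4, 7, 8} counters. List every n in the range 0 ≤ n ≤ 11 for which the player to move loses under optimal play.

0, 1, 6, 11

Build the Grundy sequence with g(k) = mex{g(k−s) : s ∈ {2, 4, 7, 8}, s ≤ k}:
k:     0  1  2  3  4  5  6  7  8  9 10 11
g(k):  0  0  1  1  2  2  0  3  1  4  2  0
The P-positions (g = 0) in 0..11 are 0, 1, 6, 11.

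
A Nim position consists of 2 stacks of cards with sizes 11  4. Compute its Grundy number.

15

Write each in binary and XOR column by column:
  1011  (11)
  0100  (4)
  ----
  1111  (15)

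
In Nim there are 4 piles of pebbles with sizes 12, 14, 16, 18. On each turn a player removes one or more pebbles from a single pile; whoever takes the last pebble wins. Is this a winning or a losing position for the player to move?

Losing position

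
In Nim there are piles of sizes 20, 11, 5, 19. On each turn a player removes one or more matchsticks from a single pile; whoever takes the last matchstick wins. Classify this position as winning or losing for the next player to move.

Winning position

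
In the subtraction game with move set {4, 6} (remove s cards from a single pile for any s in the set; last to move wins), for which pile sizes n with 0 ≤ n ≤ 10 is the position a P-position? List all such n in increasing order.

0, 1, 2, 3, 10

Build the Grundy sequence with g(k) = mex{g(k−s) : s ∈ {4, 6}, s ≤ k}:
g(0) = mex{} = 0
g(1) = mex{} = 0
g(2) = mex{} = 0
g(3) = mex{} = 0
g(4) = mex{0} = 1
g(5) = mex{0} = 1
g(6) = mex{0} = 1
g(7) = mex{0} = 1
g(8) = mex{0,1} = 2
g(9) = mex{0,1} = 2
g(10) = mex{1} = 0
The P-positions (g = 0) in 0..10 are 0, 1, 2, 3, 10.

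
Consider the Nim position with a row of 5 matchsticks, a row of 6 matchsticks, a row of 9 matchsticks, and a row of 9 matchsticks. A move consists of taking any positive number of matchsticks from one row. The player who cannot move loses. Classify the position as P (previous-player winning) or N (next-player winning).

Compute the nim-sum pairwise:
5 XOR 6 = 3
3 XOR 9 = 10
10 XOR 9 = 3
The nim-sum is 3 ≠ 0, so this is an N-position: the player to move can win.

N-position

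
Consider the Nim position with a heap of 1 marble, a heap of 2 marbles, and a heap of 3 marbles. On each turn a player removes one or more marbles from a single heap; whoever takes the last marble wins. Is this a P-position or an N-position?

P-position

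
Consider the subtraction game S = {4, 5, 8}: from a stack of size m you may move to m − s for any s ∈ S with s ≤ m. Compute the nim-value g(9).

Build the Grundy sequence with g(k) = mex{g(k−s) : s ∈ {4, 5, 8}, s ≤ k}:
k:     0  1  2  3  4  5  6  7  8  9
g(k):  0  0  0  0  1  1  1  1  2  2
So g(9) = 2.

2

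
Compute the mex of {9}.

0 is not in the set, so the mex is 0.

0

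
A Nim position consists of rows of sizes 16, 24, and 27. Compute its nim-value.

19

Write each in binary and XOR column by column:
  10000  (16)
  11000  (24)
  11011  (27)
  -----
  10011  (19)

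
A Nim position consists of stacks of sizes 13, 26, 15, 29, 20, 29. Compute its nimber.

12

Compute the nim-sum pairwise:
13 ^ 26 = 23
23 ^ 15 = 24
24 ^ 29 = 5
5 ^ 20 = 17
17 ^ 29 = 12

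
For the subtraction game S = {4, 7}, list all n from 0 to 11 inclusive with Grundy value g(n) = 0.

0, 1, 2, 3, 11

Compute g(0), g(1), … for moves {4, 7}:
g(0) = mex{} = 0
g(1) = mex{} = 0
g(2) = mex{} = 0
g(3) = mex{} = 0
g(4) = mex{0} = 1
g(5) = mex{0} = 1
g(6) = mex{0} = 1
g(7) = mex{0} = 1
g(8) = mex{0,1} = 2
g(9) = mex{0,1} = 2
g(10) = mex{0,1} = 2
g(11) = mex{1} = 0
The P-positions (g = 0) in 0..11 are 0, 1, 2, 3, 11.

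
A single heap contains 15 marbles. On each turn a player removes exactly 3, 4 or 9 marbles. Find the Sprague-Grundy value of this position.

0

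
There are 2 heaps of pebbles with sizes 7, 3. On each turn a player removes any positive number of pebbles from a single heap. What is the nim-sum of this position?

4

Compute the nim-sum pairwise:
7 ^ 3 = 4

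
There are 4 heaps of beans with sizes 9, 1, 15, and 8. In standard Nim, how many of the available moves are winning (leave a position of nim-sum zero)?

3

Compute the nim-sum pairwise:
9 ⊕ 1 = 8
8 ⊕ 15 = 7
7 ⊕ 8 = 15
The overall nim-sum is X = 15. A heap of size p has a winning move iff p XOR X < p (reduce it to p XOR X).
  9: 9 XOR 15 = 6 < 9 — winning move (to 6).
  1: 1 XOR 15 = 14 ≥ 1 — no move.
  15: 15 XOR 15 = 0 < 15 — winning move (to 0).
  8: 8 XOR 15 = 7 < 8 — winning move (to 7).
That gives 3 winning moves.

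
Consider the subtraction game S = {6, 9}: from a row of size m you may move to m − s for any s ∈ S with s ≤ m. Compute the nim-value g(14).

2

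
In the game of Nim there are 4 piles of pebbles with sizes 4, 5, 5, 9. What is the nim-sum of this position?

13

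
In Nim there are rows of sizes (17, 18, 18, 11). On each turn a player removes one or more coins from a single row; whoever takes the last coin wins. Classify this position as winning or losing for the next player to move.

Compute the nim-sum pairwise:
17 ⊕ 18 = 3
3 ⊕ 18 = 17
17 ⊕ 11 = 26
The nim-sum is 26 ≠ 0, so this is an N-position: the player to move can win.

Winning position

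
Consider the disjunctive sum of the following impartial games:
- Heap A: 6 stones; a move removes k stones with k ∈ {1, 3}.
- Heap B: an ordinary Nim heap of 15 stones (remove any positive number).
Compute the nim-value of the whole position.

15

Grundy values for heap A (subtraction set {1, 3}):
g(0) = mex{} = 0
g(1) = mex{0} = 1
g(2) = mex{1} = 0
g(3) = mex{0} = 1
g(4) = mex{1} = 0
g(5) = mex{0} = 1
g(6) = mex{1} = 0
So g(6) = 0.
Heap B is a plain Nim heap of size 15, so its Grundy value is 15.
By the Sprague-Grundy theorem, the Grundy value of a sum of independent games is the XOR of the component values.
Combined value = 0 ⊕ 15 = 15.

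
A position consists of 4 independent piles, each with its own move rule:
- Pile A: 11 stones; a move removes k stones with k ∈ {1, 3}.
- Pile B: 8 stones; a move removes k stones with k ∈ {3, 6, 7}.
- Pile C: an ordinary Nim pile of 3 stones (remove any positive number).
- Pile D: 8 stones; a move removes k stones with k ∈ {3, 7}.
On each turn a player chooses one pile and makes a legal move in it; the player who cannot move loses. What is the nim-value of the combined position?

2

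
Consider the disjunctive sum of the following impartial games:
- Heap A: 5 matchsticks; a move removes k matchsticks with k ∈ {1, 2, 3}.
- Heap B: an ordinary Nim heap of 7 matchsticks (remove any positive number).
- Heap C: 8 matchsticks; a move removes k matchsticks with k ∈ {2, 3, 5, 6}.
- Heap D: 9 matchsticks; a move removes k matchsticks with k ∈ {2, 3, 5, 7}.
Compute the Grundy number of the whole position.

6

Grundy values for heap A (subtraction set {1, 2, 3}):
g(0) = mex{} = 0
g(1) = mex{0} = 1
g(2) = mex{0,1} = 2
g(3) = mex{0,1,2} = 3
g(4) = mex{1,2,3} = 0
g(5) = mex{0,2,3} = 1
So g(5) = 1.
Heap B is a plain Nim heap of size 7, so its Grundy value is 7.
For heap C, compute g(0), g(1), … with moves {2, 3, 5, 6}:
g(0) = mex{} = 0
g(1) = mex{} = 0
g(2) = mex{0} = 1
g(3) = mex{0} = 1
g(4) = mex{0,1} = 2
g(5) = mex{0,1} = 2
g(6) = mex{0,1,2} = 3
g(7) = mex{0,1,2} = 3
g(8) = mex{1,2,3} = 0
So g(8) = 0.
Build the Grundy sequence for heap D with g(k) = mex{g(k−s) : s ∈ {2, 3, 5, 7}, s ≤ k}:
k:     0  1  2  3  4  5  6  7  8  9
g(k):  0  0  1  1  2  2  3  3  4  0
So g(9) = 0.
The value of a disjunctive sum is the nim-sum of the parts.
Combined value = 1 ⊕ 7 ⊕ 0 ⊕ 0 = 6.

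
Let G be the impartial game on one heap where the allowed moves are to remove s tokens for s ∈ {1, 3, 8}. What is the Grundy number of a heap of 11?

Grundy values for subtraction set {1, 3, 8}:
k:     0  1  2  3  4  5  6  7  8  9 10 11
g(k):  0  1  0  1  0  1  0  1  2  3  2  0
So g(11) = 0.

0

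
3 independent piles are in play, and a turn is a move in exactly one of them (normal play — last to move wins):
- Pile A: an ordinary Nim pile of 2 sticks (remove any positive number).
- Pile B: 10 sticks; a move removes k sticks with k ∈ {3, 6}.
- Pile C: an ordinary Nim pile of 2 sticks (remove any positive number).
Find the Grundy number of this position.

0

Pile A is a plain Nim pile of size 2, so its Grundy value is 2.
For pile B, compute g(0), g(1), … with moves {3, 6}:
k:     0  1  2  3  4  5  6  7  8  9 10
g(k):  0  0  0  1  1  1  2  2  2  0  0
So g(10) = 0.
Pile C is a plain Nim pile of size 2, so its Grundy value is 2.
The value of a disjunctive sum is the nim-sum of the parts.
Combined value = 2 XOR 0 XOR 2 = 0.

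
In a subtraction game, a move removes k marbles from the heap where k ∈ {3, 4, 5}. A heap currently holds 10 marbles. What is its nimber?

Compute g(0), g(1), … for moves {3, 4, 5}:
g(0) = mex{} = 0
g(1) = mex{} = 0
g(2) = mex{} = 0
g(3) = mex{0} = 1
g(4) = mex{0} = 1
g(5) = mex{0} = 1
g(6) = mex{0,1} = 2
g(7) = mex{0,1} = 2
g(8) = mex{1} = 0
g(9) = mex{1,2} = 0
g(10) = mex{1,2} = 0
So g(10) = 0.

0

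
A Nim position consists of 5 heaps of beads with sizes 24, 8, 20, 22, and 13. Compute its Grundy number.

Compute the nim-sum pairwise:
24 ⊕ 8 = 16
16 ⊕ 20 = 4
4 ⊕ 22 = 18
18 ⊕ 13 = 31

31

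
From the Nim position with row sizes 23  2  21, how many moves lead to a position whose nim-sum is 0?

0

Bitwise XOR of the heap sizes:
  10111  (23)
  00010  (2)
  10101  (21)
  -----
  00000  (0)
The nim-sum is already 0, so every move leaves a nonzero nim-sum — there are no winning moves.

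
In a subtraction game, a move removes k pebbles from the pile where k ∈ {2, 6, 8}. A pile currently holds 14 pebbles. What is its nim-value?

Grundy values for subtraction set {2, 6, 8}:
k:     0  1  2  3  4  5  6  7  8  9 10 11 12 13 14
g(k):  0  0  1  1  0  0  1  1  2  2  3  3  2  2  0
So g(14) = 0.

0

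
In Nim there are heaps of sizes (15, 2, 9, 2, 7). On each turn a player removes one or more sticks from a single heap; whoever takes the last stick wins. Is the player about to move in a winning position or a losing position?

Winning position

Nim-sum: 15 XOR 2 XOR 9 XOR 2 XOR 7 = 1.
The nim-sum is 1 ≠ 0, so this is an N-position: the player to move can win.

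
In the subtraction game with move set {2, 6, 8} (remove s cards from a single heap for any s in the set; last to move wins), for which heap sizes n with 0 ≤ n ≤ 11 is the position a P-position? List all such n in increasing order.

0, 1, 4, 5

Compute g(0), g(1), … for moves {2, 6, 8}:
k:     0  1  2  3  4  5  6  7  8  9 10 11
g(k):  0  0  1  1  0  0  1  1  2  2  3  3
The P-positions (g = 0) in 0..11 are 0, 1, 4, 5.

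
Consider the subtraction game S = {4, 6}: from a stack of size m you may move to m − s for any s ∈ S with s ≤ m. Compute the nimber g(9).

2

Build the Grundy sequence with g(k) = mex{g(k−s) : s ∈ {4, 6}, s ≤ k}:
g(0) = mex{} = 0
g(1) = mex{} = 0
g(2) = mex{} = 0
g(3) = mex{} = 0
g(4) = mex{0} = 1
g(5) = mex{0} = 1
g(6) = mex{0} = 1
g(7) = mex{0} = 1
g(8) = mex{0,1} = 2
g(9) = mex{0,1} = 2
So g(9) = 2.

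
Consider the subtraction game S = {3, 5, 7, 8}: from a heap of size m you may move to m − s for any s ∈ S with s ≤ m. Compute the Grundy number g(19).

2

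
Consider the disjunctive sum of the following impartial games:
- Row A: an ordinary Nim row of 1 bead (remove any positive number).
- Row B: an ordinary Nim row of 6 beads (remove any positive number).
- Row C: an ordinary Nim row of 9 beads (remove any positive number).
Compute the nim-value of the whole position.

Row A is a plain Nim row of size 1, so its Grundy value is 1.
Row B is a plain Nim row of size 6, so its Grundy value is 6.
Row C is a plain Nim row of size 9, so its Grundy value is 9.
The value of a disjunctive sum is the nim-sum of the parts.
Combined value = 1 XOR 6 XOR 9 = 14.

14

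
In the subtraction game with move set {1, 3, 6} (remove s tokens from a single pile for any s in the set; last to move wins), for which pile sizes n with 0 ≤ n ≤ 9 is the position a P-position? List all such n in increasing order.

0, 2, 4, 9

Compute g(0), g(1), … for moves {1, 3, 6}:
g(0) = mex{} = 0
g(1) = mex{0} = 1
g(2) = mex{1} = 0
g(3) = mex{0} = 1
g(4) = mex{1} = 0
g(5) = mex{0} = 1
g(6) = mex{0,1} = 2
g(7) = mex{0,1,2} = 3
g(8) = mex{0,1,3} = 2
g(9) = mex{1,2} = 0
The P-positions (g = 0) in 0..9 are 0, 2, 4, 9.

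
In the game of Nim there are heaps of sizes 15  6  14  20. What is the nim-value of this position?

19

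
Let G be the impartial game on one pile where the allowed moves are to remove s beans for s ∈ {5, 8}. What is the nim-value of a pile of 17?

Grundy values for subtraction set {5, 8}:
k:     0  1  2  3  4  5  6  7  8  9 10 11 12 13 14 15 16 17
g(k):  0  0  0  0  0  1  1  1  1  1  2  2  2  0  0  0  0  0
So g(17) = 0.

0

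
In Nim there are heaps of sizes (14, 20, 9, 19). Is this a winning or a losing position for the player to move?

Compute the nim-sum pairwise:
14 ^ 20 = 26
26 ^ 9 = 19
19 ^ 19 = 0
The nim-sum is 0, so this is a P-position: the player to move is in a losing position under optimal play.

Losing position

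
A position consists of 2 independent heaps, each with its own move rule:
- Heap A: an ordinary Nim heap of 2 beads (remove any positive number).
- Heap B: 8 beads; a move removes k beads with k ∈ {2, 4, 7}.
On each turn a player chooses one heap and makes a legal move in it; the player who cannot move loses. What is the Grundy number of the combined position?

3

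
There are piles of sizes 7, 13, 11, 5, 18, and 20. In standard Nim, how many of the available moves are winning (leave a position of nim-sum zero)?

3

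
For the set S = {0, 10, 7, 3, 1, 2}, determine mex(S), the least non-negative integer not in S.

The values 0, 1, 2, 3 are all present; 4 is the first non-negative integer missing from the set.

4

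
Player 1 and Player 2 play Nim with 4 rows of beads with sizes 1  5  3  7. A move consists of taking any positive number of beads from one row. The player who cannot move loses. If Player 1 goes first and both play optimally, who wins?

Player 2 wins

Compute the nim-sum pairwise:
1 ^ 5 = 4
4 ^ 3 = 7
7 ^ 7 = 0
The nim-sum is 0, so this is a P-position: the player to move is in a losing position under optimal play; Player 1 is about to move from it and so loses — Player 2 wins.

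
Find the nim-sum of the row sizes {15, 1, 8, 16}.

Nim-sum: 15 ^ 1 ^ 8 ^ 16 = 22.

22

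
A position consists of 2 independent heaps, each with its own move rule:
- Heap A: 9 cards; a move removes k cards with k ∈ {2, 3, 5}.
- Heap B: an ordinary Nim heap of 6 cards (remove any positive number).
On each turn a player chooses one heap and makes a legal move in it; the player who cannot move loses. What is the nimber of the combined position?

7

Build the Grundy sequence for heap A with g(k) = mex{g(k−s) : s ∈ {2, 3, 5}, s ≤ k}:
k:     0  1  2  3  4  5  6  7  8  9
g(k):  0  0  1  1  2  2  3  0  0  1
So g(9) = 1.
Heap B is a plain Nim heap of size 6, so its Grundy value is 6.
The value of a disjunctive sum is the nim-sum of the parts.
Combined value = 1 ⊕ 6 = 7.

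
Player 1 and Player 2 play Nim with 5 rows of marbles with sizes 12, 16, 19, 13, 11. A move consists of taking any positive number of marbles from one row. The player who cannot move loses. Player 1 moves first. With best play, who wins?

Player 1 wins

Compute the nim-sum pairwise:
12 ⊕ 16 = 28
28 ⊕ 19 = 15
15 ⊕ 13 = 2
2 ⊕ 11 = 9
The nim-sum is 9 ≠ 0, so this is an N-position: the player to move can win; Player 1 has a winning move.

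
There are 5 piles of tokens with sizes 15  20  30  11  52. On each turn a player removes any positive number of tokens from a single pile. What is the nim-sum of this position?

Nim-sum: 15 ^ 20 ^ 30 ^ 11 ^ 52 = 58.

58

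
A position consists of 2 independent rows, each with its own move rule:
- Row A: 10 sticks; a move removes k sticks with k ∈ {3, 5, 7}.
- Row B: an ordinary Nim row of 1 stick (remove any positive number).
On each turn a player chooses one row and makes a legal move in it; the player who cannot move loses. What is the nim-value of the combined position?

Grundy values for row A (subtraction set {3, 5, 7}):
k:     0  1  2  3  4  5  6  7  8  9 10
g(k):  0  0  0  1  1  1  2  2  2  3  0
So g(10) = 0.
Row B is a plain Nim row of size 1, so its Grundy value is 1.
By the Sprague-Grundy theorem, the Grundy value of a sum of independent games is the XOR of the component values.
Combined value = 0 ⊕ 1 = 1.

1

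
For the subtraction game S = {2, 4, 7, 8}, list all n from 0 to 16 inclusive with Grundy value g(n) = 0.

0, 1, 6, 11, 12

Build the Grundy sequence with g(k) = mex{g(k−s) : s ∈ {2, 4, 7, 8}, s ≤ k}:
k:     0  1  2  3  4  5  6  7  8  9 10 11 12 13 14 15 16
g(k):  0  0  1  1  2  2  0  3  1  4  2  0  0  1  1  2  2
The P-positions (g = 0) in 0..16 are 0, 1, 6, 11, 12.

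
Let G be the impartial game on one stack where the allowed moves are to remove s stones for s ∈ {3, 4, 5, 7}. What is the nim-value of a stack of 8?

2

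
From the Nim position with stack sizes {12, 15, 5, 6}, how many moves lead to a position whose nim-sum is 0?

Compute the nim-sum pairwise:
12 ⊕ 15 = 3
3 ⊕ 5 = 6
6 ⊕ 6 = 0
The nim-sum is already 0, so every move leaves a nonzero nim-sum — there are no winning moves.

0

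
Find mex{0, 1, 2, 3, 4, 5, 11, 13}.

6

The values 0, 1, 2, 3, 4, 5 are all present; 6 is the first non-negative integer missing from the set.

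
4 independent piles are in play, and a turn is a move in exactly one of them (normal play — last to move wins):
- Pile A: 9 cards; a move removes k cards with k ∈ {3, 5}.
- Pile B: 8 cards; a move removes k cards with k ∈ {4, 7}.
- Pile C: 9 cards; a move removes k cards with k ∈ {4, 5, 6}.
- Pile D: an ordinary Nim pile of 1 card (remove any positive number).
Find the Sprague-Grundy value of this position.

1

Grundy values for pile A (subtraction set {3, 5}):
k:     0  1  2  3  4  5  6  7  8  9
g(k):  0  0  0  1  1  1  2  2  0  0
So g(9) = 0.
For pile B, compute g(0), g(1), … with moves {4, 7}:
k:     0  1  2  3  4  5  6  7  8
g(k):  0  0  0  0  1  1  1  1  2
So g(8) = 2.
Build the Grundy sequence for pile C with g(k) = mex{g(k−s) : s ∈ {4, 5, 6}, s ≤ k}:
k:     0  1  2  3  4  5  6  7  8  9
g(k):  0  0  0  0  1  1  1  1  2  2
So g(9) = 2.
Pile D is a plain Nim pile of size 1, so its Grundy value is 1.
By the Sprague-Grundy theorem, the Grundy value of a sum of independent games is the XOR of the component values.
Combined value = 0 XOR 2 XOR 2 XOR 1 = 1.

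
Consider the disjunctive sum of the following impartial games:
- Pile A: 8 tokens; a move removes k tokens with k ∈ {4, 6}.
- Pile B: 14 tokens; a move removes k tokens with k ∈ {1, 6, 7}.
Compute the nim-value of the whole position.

Grundy values for pile A (subtraction set {4, 6}):
g(0) = mex{} = 0
g(1) = mex{} = 0
g(2) = mex{} = 0
g(3) = mex{} = 0
g(4) = mex{0} = 1
g(5) = mex{0} = 1
g(6) = mex{0} = 1
g(7) = mex{0} = 1
g(8) = mex{0,1} = 2
So g(8) = 2.
Build the Grundy sequence for pile B with g(k) = mex{g(k−s) : s ∈ {1, 6, 7}, s ≤ k}:
k:     0  1  2  3  4  5  6  7  8  9 10 11 12 13 14
g(k):  0  1  0  1  0  1  2  3  2  3  2  3  0  1  0
So g(14) = 0.
The value of a disjunctive sum is the nim-sum of the parts.
Combined value = 2 ⊕ 0 = 2.

2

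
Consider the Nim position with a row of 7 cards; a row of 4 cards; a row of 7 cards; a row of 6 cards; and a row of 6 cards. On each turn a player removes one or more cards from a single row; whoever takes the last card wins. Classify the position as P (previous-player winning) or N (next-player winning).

N-position

Nim-sum: 7 XOR 4 XOR 7 XOR 6 XOR 6 = 4.
The nim-sum is 4 ≠ 0, so this is an N-position: the player to move can win.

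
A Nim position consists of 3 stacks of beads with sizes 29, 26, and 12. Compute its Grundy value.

11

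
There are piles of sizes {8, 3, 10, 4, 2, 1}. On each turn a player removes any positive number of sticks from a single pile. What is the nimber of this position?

Compute the nim-sum pairwise:
8 XOR 3 = 11
11 XOR 10 = 1
1 XOR 4 = 5
5 XOR 2 = 7
7 XOR 1 = 6

6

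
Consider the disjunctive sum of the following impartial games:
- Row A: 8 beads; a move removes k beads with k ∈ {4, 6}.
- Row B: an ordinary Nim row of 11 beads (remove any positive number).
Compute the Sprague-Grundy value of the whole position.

9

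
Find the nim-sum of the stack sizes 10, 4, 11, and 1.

4

Nim-sum: 10 XOR 4 XOR 11 XOR 1 = 4.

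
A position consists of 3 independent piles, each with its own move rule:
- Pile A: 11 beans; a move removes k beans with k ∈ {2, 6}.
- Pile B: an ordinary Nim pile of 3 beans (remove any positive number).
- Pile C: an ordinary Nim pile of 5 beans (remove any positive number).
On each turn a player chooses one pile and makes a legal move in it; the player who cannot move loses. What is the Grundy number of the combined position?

7

Build the Grundy sequence for pile A with g(k) = mex{g(k−s) : s ∈ {2, 6}, s ≤ k}:
g(0) = mex{} = 0
g(1) = mex{} = 0
g(2) = mex{0} = 1
g(3) = mex{0} = 1
g(4) = mex{1} = 0
g(5) = mex{1} = 0
g(6) = mex{0} = 1
g(7) = mex{0} = 1
g(8) = mex{1} = 0
g(9) = mex{1} = 0
g(10) = mex{0} = 1
g(11) = mex{0} = 1
So g(11) = 1.
Pile B is a plain Nim pile of size 3, so its Grundy value is 3.
Pile C is a plain Nim pile of size 5, so its Grundy value is 5.
By the Sprague-Grundy theorem, the Grundy value of a sum of independent games is the XOR of the component values.
Combined value = 1 ⊕ 3 ⊕ 5 = 7.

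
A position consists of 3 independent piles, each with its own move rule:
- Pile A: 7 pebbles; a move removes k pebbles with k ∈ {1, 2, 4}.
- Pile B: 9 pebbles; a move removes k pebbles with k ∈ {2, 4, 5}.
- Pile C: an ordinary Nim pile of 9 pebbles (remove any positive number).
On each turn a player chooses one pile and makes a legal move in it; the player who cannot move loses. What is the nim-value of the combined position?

For pile A, compute g(0), g(1), … with moves {1, 2, 4}:
g(0) = mex{} = 0
g(1) = mex{0} = 1
g(2) = mex{0,1} = 2
g(3) = mex{1,2} = 0
g(4) = mex{0,2} = 1
g(5) = mex{0,1} = 2
g(6) = mex{1,2} = 0
g(7) = mex{0,2} = 1
So g(7) = 1.
Grundy values for pile B (subtraction set {2, 4, 5}):
k:     0  1  2  3  4  5  6  7  8  9
g(k):  0  0  1  1  2  2  3  0  0  1
So g(9) = 1.
Pile C is a plain Nim pile of size 9, so its Grundy value is 9.
By the Sprague-Grundy theorem, the Grundy value of a sum of independent games is the XOR of the component values.
Combined value = 1 ⊕ 1 ⊕ 9 = 9.

9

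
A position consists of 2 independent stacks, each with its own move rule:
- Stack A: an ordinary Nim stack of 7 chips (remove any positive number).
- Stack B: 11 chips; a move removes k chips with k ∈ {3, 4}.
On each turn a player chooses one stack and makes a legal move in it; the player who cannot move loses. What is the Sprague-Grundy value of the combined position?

6

Stack A is a plain Nim stack of size 7, so its Grundy value is 7.
Build the Grundy sequence for stack B with g(k) = mex{g(k−s) : s ∈ {3, 4}, s ≤ k}:
k:     0  1  2  3  4  5  6  7  8  9 10 11
g(k):  0  0  0  1  1  1  2  0  0  0  1  1
So g(11) = 1.
The value of a disjunctive sum is the nim-sum of the parts.
Combined value = 7 XOR 1 = 6.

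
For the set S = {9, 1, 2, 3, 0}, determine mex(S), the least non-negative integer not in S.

The values 0, 1, 2, 3 are all present; 4 is the first non-negative integer missing from the set.

4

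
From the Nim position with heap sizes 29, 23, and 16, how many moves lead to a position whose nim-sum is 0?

3

Nim-sum: 29 ⊕ 23 ⊕ 16 = 26.
The overall nim-sum is X = 26. A heap of size p has a winning move iff p XOR X < p (reduce it to p XOR X).
  29: 29 XOR 26 = 7 < 29 — winning move (to 7).
  23: 23 XOR 26 = 13 < 23 — winning move (to 13).
  16: 16 XOR 26 = 10 < 16 — winning move (to 10).
That gives 3 winning moves.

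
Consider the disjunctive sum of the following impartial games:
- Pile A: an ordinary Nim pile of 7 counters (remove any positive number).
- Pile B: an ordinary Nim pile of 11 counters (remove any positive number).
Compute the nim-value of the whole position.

12

Pile A is a plain Nim pile of size 7, so its Grundy value is 7.
Pile B is a plain Nim pile of size 11, so its Grundy value is 11.
The value of a disjunctive sum is the nim-sum of the parts.
Combined value = 7 XOR 11 = 12.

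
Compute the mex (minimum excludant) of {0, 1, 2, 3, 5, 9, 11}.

4

The values 0, 1, 2, 3 are all present; 4 is the first non-negative integer missing from the set.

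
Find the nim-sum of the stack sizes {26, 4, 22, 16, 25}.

1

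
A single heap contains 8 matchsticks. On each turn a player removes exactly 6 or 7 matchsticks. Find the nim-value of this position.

1

Build the Grundy sequence with g(k) = mex{g(k−s) : s ∈ {6, 7}, s ≤ k}:
k:     0  1  2  3  4  5  6  7  8
g(k):  0  0  0  0  0  0  1  1  1
So g(8) = 1.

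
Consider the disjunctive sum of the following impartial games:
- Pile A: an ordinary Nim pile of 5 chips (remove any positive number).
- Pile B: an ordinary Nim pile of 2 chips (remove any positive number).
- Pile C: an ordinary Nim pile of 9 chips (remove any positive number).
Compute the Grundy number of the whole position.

14

Pile A is a plain Nim pile of size 5, so its Grundy value is 5.
Pile B is a plain Nim pile of size 2, so its Grundy value is 2.
Pile C is a plain Nim pile of size 9, so its Grundy value is 9.
The value of a disjunctive sum is the nim-sum of the parts.
Combined value = 5 ⊕ 2 ⊕ 9 = 14.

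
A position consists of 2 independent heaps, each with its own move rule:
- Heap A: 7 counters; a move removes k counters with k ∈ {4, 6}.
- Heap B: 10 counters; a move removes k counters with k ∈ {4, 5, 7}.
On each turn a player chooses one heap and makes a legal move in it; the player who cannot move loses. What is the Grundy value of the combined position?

3

Build the Grundy sequence for heap A with g(k) = mex{g(k−s) : s ∈ {4, 6}, s ≤ k}:
g(0) = mex{} = 0
g(1) = mex{} = 0
g(2) = mex{} = 0
g(3) = mex{} = 0
g(4) = mex{0} = 1
g(5) = mex{0} = 1
g(6) = mex{0} = 1
g(7) = mex{0} = 1
So g(7) = 1.
For heap B, compute g(0), g(1), … with moves {4, 5, 7}:
g(0) = mex{} = 0
g(1) = mex{} = 0
g(2) = mex{} = 0
g(3) = mex{} = 0
g(4) = mex{0} = 1
g(5) = mex{0} = 1
g(6) = mex{0} = 1
g(7) = mex{0} = 1
g(8) = mex{0,1} = 2
g(9) = mex{0,1} = 2
g(10) = mex{0,1} = 2
So g(10) = 2.
The value of a disjunctive sum is the nim-sum of the parts.
Combined value = 1 ⊕ 2 = 3.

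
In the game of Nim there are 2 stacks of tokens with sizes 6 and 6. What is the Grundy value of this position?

In binary:
  110  (6)
  110  (6)
  ---
  000  (0)

0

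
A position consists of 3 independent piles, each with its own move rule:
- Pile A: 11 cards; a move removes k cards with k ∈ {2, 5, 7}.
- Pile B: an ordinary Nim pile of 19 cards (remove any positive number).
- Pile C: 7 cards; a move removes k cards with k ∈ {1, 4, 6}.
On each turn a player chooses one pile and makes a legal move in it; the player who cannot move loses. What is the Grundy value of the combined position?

16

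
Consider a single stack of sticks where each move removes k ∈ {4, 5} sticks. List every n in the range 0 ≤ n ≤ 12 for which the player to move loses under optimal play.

0, 1, 2, 3, 9, 10, 11, 12

Grundy values for subtraction set {4, 5}:
k:     0  1  2  3  4  5  6  7  8  9 10 11 12
g(k):  0  0  0  0  1  1  1  1  2  0  0  0  0
The P-positions (g = 0) in 0..12 are 0, 1, 2, 3, 9, 10, 11, 12.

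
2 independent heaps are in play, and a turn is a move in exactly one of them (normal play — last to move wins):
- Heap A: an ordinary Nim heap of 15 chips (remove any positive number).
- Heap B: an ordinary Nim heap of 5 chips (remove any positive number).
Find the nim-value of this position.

10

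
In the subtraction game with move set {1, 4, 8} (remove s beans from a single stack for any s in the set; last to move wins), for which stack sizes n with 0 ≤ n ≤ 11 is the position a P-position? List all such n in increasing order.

Grundy values for subtraction set {1, 4, 8}:
g(0) = mex{} = 0
g(1) = mex{0} = 1
g(2) = mex{1} = 0
g(3) = mex{0} = 1
g(4) = mex{0,1} = 2
g(5) = mex{1,2} = 0
g(6) = mex{0} = 1
g(7) = mex{1} = 0
g(8) = mex{0,2} = 1
g(9) = mex{0,1} = 2
g(10) = mex{0,1,2} = 3
g(11) = mex{0,1,3} = 2
The P-positions (g = 0) in 0..11 are 0, 2, 5, 7.

0, 2, 5, 7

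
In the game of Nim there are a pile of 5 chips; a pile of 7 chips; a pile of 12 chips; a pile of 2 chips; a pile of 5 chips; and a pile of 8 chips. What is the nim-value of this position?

Bitwise XOR of the heap sizes:
  0101  (5)
  0111  (7)
  1100  (12)
  0010  (2)
  0101  (5)
  1000  (8)
  ----
  0001  (1)

1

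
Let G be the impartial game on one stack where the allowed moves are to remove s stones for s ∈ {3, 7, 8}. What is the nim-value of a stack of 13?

2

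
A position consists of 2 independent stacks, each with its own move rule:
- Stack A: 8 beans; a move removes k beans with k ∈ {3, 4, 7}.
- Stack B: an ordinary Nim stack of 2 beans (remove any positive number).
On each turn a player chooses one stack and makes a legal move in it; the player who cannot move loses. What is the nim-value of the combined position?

0

Build the Grundy sequence for stack A with g(k) = mex{g(k−s) : s ∈ {3, 4, 7}, s ≤ k}:
k:     0  1  2  3  4  5  6  7  8
g(k):  0  0  0  1  1  1  2  2  2
So g(8) = 2.
Stack B is a plain Nim stack of size 2, so its Grundy value is 2.
By the Sprague-Grundy theorem, the Grundy value of a sum of independent games is the XOR of the component values.
Combined value = 2 XOR 2 = 0.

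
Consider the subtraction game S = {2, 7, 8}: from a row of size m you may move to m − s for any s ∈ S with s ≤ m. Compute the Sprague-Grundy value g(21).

1

Compute g(0), g(1), … for moves {2, 7, 8}:
k:     0  1  2  3  4  5  6  7  8  9 10 11 12 13 14 15 16 17 18 19 20 21
g(k):  0  0  1  1  0  0  1  1  2  2  0  3  1  2  0  0  1  1  2  0  0  1
So g(21) = 1.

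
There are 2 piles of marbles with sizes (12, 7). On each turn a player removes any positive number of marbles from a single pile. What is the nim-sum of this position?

11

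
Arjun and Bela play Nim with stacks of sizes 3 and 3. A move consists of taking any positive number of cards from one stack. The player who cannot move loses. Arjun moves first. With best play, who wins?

Nim-sum: 3 ⊕ 3 = 0.
The nim-sum is 0, so this is a P-position: the player to move is in a losing position under optimal play; Arjun is about to move from it and so loses — Bela wins.

Bela wins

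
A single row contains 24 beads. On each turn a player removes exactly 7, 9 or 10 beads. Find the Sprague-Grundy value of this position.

Build the Grundy sequence with g(k) = mex{g(k−s) : s ∈ {7, 9, 10}, s ≤ k}:
k:     0  1  2  3  4  5  6  7  8  9 10 11 12 13 14 15 16 17 18 19 20 21 22 23 24
g(k):  0  0  0  0  0  0  0  1  1  1  1  1  1  1  2  2  2  0  0  0  0  0  0  0  1
So g(24) = 1.

1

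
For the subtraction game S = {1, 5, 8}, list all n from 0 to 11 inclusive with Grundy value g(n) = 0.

Build the Grundy sequence with g(k) = mex{g(k−s) : s ∈ {1, 5, 8}, s ≤ k}:
k:     0  1  2  3  4  5  6  7  8  9 10 11
g(k):  0  1  0  1  0  1  0  1  2  3  2  3
The P-positions (g = 0) in 0..11 are 0, 2, 4, 6.

0, 2, 4, 6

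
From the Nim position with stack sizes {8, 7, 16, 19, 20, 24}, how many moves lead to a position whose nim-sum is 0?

0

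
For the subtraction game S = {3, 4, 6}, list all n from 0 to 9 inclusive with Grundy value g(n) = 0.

Build the Grundy sequence with g(k) = mex{g(k−s) : s ∈ {3, 4, 6}, s ≤ k}:
g(0) = mex{} = 0
g(1) = mex{} = 0
g(2) = mex{} = 0
g(3) = mex{0} = 1
g(4) = mex{0} = 1
g(5) = mex{0} = 1
g(6) = mex{0,1} = 2
g(7) = mex{0,1} = 2
g(8) = mex{0,1} = 2
g(9) = mex{1,2} = 0
The P-positions (g = 0) in 0..9 are 0, 1, 2, 9.

0, 1, 2, 9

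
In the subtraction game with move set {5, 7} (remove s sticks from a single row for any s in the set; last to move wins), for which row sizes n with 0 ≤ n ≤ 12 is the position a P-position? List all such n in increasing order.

0, 1, 2, 3, 4, 12

Build the Grundy sequence with g(k) = mex{g(k−s) : s ∈ {5, 7}, s ≤ k}:
g(0) = mex{} = 0
g(1) = mex{} = 0
g(2) = mex{} = 0
g(3) = mex{} = 0
g(4) = mex{} = 0
g(5) = mex{0} = 1
g(6) = mex{0} = 1
g(7) = mex{0} = 1
g(8) = mex{0} = 1
g(9) = mex{0} = 1
g(10) = mex{0,1} = 2
g(11) = mex{0,1} = 2
g(12) = mex{1} = 0
The P-positions (g = 0) in 0..12 are 0, 1, 2, 3, 4, 12.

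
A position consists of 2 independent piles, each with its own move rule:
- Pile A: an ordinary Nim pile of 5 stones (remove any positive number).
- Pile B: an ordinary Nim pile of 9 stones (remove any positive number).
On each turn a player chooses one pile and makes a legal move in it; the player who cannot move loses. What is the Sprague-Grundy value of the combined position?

Pile A is a plain Nim pile of size 5, so its Grundy value is 5.
Pile B is a plain Nim pile of size 9, so its Grundy value is 9.
By the Sprague-Grundy theorem, the Grundy value of a sum of independent games is the XOR of the component values.
Combined value = 5 XOR 9 = 12.

12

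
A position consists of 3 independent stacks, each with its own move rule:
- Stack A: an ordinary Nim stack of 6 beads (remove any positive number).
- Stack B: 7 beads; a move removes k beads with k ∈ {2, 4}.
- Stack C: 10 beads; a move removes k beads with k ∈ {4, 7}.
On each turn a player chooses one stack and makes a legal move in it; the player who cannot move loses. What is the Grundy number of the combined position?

Stack A is a plain Nim stack of size 6, so its Grundy value is 6.
Build the Grundy sequence for stack B with g(k) = mex{g(k−s) : s ∈ {2, 4}, s ≤ k}:
g(0) = mex{} = 0
g(1) = mex{} = 0
g(2) = mex{0} = 1
g(3) = mex{0} = 1
g(4) = mex{0,1} = 2
g(5) = mex{0,1} = 2
g(6) = mex{1,2} = 0
g(7) = mex{1,2} = 0
So g(7) = 0.
Grundy values for stack C (subtraction set {4, 7}):
k:     0  1  2  3  4  5  6  7  8  9 10
g(k):  0  0  0  0  1  1  1  1  2  2  2
So g(10) = 2.
By the Sprague-Grundy theorem, the Grundy value of a sum of independent games is the XOR of the component values.
Combined value = 6 XOR 0 XOR 2 = 4.

4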